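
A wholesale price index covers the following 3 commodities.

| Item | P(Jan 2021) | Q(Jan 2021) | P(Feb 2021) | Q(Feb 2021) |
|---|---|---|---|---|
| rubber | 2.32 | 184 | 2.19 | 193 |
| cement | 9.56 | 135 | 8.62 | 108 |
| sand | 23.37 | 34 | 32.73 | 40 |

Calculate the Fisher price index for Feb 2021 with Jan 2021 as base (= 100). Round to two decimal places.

108.45

Laspeyres component (base-period weights):
ΣP(Feb 2021)Q(Jan 2021) = 2.19×184 + 8.62×135 + 32.73×34 = 402.96 + 1163.7 + 1112.82 = 2679.48
ΣP(Jan 2021)Q(Jan 2021) = 2.32×184 + 9.56×135 + 23.37×34 = 426.88 + 1290.6 + 794.58 = 2512.06
L = 2679.48 / 2512.06 × 100 = 106.6646
Paasche component (current-period weights):
ΣP(Feb 2021)Q(Feb 2021) = 2.19×193 + 8.62×108 + 32.73×40 = 422.67 + 930.96 + 1309.2 = 2662.83
ΣP(Jan 2021)Q(Feb 2021) = 2.32×193 + 9.56×108 + 23.37×40 = 447.76 + 1032.48 + 934.8 = 2415.04
P = 2662.83 / 2415.04 × 100 = 110.2603
Fisher = √(L × P) = √(106.6646 × 110.2603) = 108.4476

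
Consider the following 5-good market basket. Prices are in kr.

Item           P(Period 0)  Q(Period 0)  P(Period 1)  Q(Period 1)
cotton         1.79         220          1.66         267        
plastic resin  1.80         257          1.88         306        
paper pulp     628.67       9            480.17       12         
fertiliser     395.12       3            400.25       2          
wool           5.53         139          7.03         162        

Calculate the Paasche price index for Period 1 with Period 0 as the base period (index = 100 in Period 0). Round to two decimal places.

Paasche price index uses current-period quantities as weights.
ΣP(Period 1)·Q(Period 1) = 1.66×267 + 1.88×306 + 480.17×12 + 400.25×2 + 7.03×162 = 443.22 + 575.28 + 5762.04 + 800.5 + 1138.86 = 8719.9
ΣP(Period 0)·Q(Period 1) = 1.79×267 + 1.80×306 + 628.67×12 + 395.12×2 + 5.53×162 = 477.93 + 550.8 + 7544.04 + 790.24 + 895.86 = 10258.87
Index = 8719.9 / 10258.87 × 100 = 84.9986

85.00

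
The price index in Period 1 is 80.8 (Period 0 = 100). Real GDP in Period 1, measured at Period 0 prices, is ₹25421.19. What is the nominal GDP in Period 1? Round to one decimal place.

20540.3

Nominal = Real × (Index/100) = 25421.19 × (80.8/100)
        = 25421.19 × 0.808 = 20540.3215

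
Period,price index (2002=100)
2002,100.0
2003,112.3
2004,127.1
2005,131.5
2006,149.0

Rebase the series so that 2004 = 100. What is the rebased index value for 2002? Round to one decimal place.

Rebased(2002) = 100.0 / 127.1 × 100 = 78.6782

78.7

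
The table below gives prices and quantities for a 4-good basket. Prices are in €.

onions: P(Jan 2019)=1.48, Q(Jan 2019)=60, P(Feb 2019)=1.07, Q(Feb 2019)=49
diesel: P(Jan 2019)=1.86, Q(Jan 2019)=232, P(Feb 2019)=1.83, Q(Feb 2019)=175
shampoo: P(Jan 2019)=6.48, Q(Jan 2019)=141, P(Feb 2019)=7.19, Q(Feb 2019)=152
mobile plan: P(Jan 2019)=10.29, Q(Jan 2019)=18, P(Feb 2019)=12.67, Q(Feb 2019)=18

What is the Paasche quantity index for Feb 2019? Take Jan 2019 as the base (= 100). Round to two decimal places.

Paasche quantity index uses current-period prices as weights.
ΣP(Feb 2019)·Q(Feb 2019) = 1.07×49 + 1.83×175 + 7.19×152 + 12.67×18 = 52.43 + 320.25 + 1092.88 + 228.06 = 1693.62
ΣP(Feb 2019)·Q(Jan 2019) = 1.07×60 + 1.83×232 + 7.19×141 + 12.67×18 = 64.2 + 424.56 + 1013.79 + 228.06 = 1730.61
Index = 1693.62 / 1730.61 × 100 = 97.8626

97.86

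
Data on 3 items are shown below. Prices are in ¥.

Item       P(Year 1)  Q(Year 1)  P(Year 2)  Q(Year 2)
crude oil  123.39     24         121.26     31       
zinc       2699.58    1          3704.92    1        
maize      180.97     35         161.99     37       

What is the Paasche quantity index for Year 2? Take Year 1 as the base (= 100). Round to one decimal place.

109.5

Paasche quantity index uses current-period prices as weights.
ΣP(Year 2)·Q(Year 2) = 121.26×31 + 3704.92×1 + 161.99×37 = 3759.06 + 3704.92 + 5993.63 = 13457.61
ΣP(Year 2)·Q(Year 1) = 121.26×24 + 3704.92×1 + 161.99×35 = 2910.24 + 3704.92 + 5669.65 = 12284.81
Index = 13457.61 / 12284.81 × 100 = 109.5467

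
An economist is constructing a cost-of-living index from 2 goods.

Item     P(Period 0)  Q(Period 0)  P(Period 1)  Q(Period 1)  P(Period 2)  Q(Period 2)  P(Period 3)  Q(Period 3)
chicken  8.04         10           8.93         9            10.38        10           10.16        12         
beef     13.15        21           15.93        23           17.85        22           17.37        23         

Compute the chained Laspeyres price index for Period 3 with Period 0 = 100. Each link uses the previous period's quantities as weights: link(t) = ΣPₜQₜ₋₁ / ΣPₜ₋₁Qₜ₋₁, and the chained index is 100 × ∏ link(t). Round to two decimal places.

Link Period 0→Period 1:
ΣP(Period 1)Q(Period 0) = 8.93×10 + 15.93×21 = 89.3 + 334.53 = 423.83
ΣP(Period 0)Q(Period 0) = 8.04×10 + 13.15×21 = 80.4 + 276.15 = 356.55
link = 423.83/356.55 = 1.188697
Link Period 1→Period 2:
ΣP(Period 2)Q(Period 1) = 10.38×9 + 17.85×23 = 93.42 + 410.55 = 503.97
ΣP(Period 1)Q(Period 1) = 8.93×9 + 15.93×23 = 80.37 + 366.39 = 446.76
link = 503.97/446.76 = 1.128055
Link Period 2→Period 3:
ΣP(Period 3)Q(Period 2) = 10.16×10 + 17.37×22 = 101.6 + 382.14 = 483.74
ΣP(Period 2)Q(Period 2) = 10.38×10 + 17.85×22 = 103.8 + 392.7 = 496.5
link = 483.74/496.5 = 0.974300
Chained index = 100 × 1.188697 × 1.128055 × 0.974300 = 130.6455

130.65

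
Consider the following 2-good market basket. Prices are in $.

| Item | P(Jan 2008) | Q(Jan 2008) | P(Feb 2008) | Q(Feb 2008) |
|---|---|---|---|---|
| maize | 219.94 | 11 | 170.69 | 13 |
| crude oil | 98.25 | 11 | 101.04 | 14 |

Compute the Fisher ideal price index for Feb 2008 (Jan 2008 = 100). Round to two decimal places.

Laspeyres component (base-period weights):
ΣP(Feb 2008)Q(Jan 2008) = 170.69×11 + 101.04×11 = 1877.59 + 1111.44 = 2989.03
ΣP(Jan 2008)Q(Jan 2008) = 219.94×11 + 98.25×11 = 2419.34 + 1080.75 = 3500.09
L = 2989.03 / 3500.09 × 100 = 85.3987
Paasche component (current-period weights):
ΣP(Feb 2008)Q(Feb 2008) = 170.69×13 + 101.04×14 = 2218.97 + 1414.56 = 3633.53
ΣP(Jan 2008)Q(Feb 2008) = 219.94×13 + 98.25×14 = 2859.22 + 1375.5 = 4234.72
P = 3633.53 / 4234.72 × 100 = 85.8033
Fisher = √(L × P) = √(85.3987 × 85.8033) = 85.6007

85.60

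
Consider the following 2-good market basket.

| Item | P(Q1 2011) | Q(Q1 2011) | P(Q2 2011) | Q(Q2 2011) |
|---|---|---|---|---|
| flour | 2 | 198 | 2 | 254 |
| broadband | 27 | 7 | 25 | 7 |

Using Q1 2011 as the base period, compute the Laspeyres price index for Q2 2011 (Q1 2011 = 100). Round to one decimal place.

97.6

Laspeyres price index uses base-period quantities as weights.
ΣP(Q2 2011)·Q(Q1 2011) = 2×198 + 25×7 = 396 + 175 = 571
ΣP(Q1 2011)·Q(Q1 2011) = 2×198 + 27×7 = 396 + 189 = 585
Index = 571 / 585 × 100 = 97.6068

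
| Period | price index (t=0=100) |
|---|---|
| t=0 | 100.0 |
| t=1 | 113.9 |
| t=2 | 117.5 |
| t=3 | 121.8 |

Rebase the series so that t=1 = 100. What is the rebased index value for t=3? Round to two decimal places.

106.94

Rebased(t=3) = 121.8 / 113.9 × 100 = 106.9359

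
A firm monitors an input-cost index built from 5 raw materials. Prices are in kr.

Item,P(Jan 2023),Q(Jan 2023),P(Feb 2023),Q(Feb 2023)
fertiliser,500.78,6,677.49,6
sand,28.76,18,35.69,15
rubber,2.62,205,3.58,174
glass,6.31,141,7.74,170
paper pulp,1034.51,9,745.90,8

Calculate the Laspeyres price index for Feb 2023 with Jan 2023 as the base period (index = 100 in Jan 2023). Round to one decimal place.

92.9

Laspeyres price index uses base-period quantities as weights.
ΣP(Feb 2023)·Q(Jan 2023) = 677.49×6 + 35.69×18 + 3.58×205 + 7.74×141 + 745.90×9 = 4064.94 + 642.42 + 733.9 + 1091.34 + 6713.1 = 13245.7
ΣP(Jan 2023)·Q(Jan 2023) = 500.78×6 + 28.76×18 + 2.62×205 + 6.31×141 + 1034.51×9 = 3004.68 + 517.68 + 537.1 + 889.71 + 9310.59 = 14259.76
Index = 13245.7 / 14259.76 × 100 = 92.8887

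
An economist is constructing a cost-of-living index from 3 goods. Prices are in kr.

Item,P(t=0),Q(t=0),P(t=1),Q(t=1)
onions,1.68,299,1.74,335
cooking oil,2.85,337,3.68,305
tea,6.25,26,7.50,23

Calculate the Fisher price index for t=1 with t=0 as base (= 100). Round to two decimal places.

Laspeyres component (base-period weights):
ΣP(t=1)Q(t=0) = 1.74×299 + 3.68×337 + 7.50×26 = 520.26 + 1240.16 + 195 = 1955.42
ΣP(t=0)Q(t=0) = 1.68×299 + 2.85×337 + 6.25×26 = 502.32 + 960.45 + 162.5 = 1625.27
L = 1955.42 / 1625.27 × 100 = 120.3135
Paasche component (current-period weights):
ΣP(t=1)Q(t=1) = 1.74×335 + 3.68×305 + 7.50×23 = 582.9 + 1122.4 + 172.5 = 1877.8
ΣP(t=0)Q(t=1) = 1.68×335 + 2.85×305 + 6.25×23 = 562.8 + 869.25 + 143.75 = 1575.8
P = 1877.8 / 1575.8 × 100 = 119.1649
Fisher = √(L × P) = √(120.3135 × 119.1649) = 119.7378

119.74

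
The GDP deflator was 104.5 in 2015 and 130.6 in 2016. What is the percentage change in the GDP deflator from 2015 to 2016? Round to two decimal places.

Change = (130.6 − 104.5) / 104.5 × 100
       = 26.1 / 104.5 × 100 = 24.9761%

24.98%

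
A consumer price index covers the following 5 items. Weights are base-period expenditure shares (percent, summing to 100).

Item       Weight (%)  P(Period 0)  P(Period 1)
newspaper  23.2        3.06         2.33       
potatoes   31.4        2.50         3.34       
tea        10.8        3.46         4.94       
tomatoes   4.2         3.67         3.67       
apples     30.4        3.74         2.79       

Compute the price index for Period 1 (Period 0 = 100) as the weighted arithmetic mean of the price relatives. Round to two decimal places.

101.91

newspaper: 23.2 × (2.33/3.06) = 23.2 × 0.761438 = 17.6654
potatoes: 31.4 × (3.34/2.50) = 31.4 × 1.336000 = 41.9504
tea: 10.8 × (4.94/3.46) = 10.8 × 1.427746 = 15.4197
tomatoes: 4.2 × (3.67/3.67) = 4.2 × 1.000000 = 4.2000
apples: 30.4 × (2.79/3.74) = 30.4 × 0.745989 = 22.6781
Index = Σ wᵢ·(p₁ᵢ/p₀ᵢ) = 17.6654 + 41.9504 + 15.4197 + 4.2000 + 22.6781 = 101.9135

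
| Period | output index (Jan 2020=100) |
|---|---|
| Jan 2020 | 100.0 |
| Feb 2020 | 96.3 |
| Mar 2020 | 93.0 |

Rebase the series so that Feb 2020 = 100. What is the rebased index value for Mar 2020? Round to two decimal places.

96.57

Rebased(Mar 2020) = 93.0 / 96.3 × 100 = 96.5732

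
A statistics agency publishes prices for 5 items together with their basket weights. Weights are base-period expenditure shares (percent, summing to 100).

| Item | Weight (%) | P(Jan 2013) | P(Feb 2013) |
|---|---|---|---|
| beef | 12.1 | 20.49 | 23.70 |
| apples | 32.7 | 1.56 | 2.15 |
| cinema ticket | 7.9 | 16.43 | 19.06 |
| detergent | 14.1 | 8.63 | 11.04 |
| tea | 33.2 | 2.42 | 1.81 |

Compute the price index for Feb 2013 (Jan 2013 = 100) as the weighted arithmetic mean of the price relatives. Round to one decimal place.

111.1

beef: 12.1 × (23.70/20.49) = 12.1 × 1.156662 = 13.9956
apples: 32.7 × (2.15/1.56) = 32.7 × 1.378205 = 45.0673
cinema ticket: 7.9 × (19.06/16.43) = 7.9 × 1.160073 = 9.1646
detergent: 14.1 × (11.04/8.63) = 14.1 × 1.279258 = 18.0375
tea: 33.2 × (1.81/2.42) = 33.2 × 0.747934 = 24.8314
Index = Σ wᵢ·(p₁ᵢ/p₀ᵢ) = 13.9956 + 45.0673 + 9.1646 + 18.0375 + 24.8314 = 111.0964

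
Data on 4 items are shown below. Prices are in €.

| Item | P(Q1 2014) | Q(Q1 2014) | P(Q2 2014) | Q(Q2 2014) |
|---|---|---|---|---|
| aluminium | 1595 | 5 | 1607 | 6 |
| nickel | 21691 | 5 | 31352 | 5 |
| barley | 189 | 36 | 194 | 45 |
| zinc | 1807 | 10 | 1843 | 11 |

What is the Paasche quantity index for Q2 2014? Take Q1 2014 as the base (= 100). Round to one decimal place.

Paasche quantity index uses current-period prices as weights.
ΣP(Q2 2014)·Q(Q2 2014) = 1607×6 + 31352×5 + 194×45 + 1843×11 = 9642 + 156760 + 8730 + 20273 = 195405
ΣP(Q2 2014)·Q(Q1 2014) = 1607×5 + 31352×5 + 194×36 + 1843×10 = 8035 + 156760 + 6984 + 18430 = 190209
Index = 195405 / 190209 × 100 = 102.7317

102.7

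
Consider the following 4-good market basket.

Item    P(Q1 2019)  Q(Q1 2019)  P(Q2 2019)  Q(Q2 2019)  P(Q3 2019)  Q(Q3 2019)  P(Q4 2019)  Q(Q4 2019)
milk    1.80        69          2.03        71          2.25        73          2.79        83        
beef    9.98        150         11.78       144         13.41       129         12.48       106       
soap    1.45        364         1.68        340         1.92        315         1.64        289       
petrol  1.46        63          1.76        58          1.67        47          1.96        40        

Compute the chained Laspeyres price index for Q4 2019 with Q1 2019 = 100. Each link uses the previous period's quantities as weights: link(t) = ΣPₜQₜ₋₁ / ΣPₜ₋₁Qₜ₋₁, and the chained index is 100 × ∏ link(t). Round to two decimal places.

Link Q1 2019→Q2 2019:
ΣP(Q2 2019)Q(Q1 2019) = 2.03×69 + 11.78×150 + 1.68×364 + 1.76×63 = 140.07 + 1767 + 611.52 + 110.88 = 2629.47
ΣP(Q1 2019)Q(Q1 2019) = 1.80×69 + 9.98×150 + 1.45×364 + 1.46×63 = 124.2 + 1497 + 527.8 + 91.98 = 2240.98
link = 2629.47/2240.98 = 1.173357
Link Q2 2019→Q3 2019:
ΣP(Q3 2019)Q(Q2 2019) = 2.25×71 + 13.41×144 + 1.92×340 + 1.67×58 = 159.75 + 1931.04 + 652.8 + 96.86 = 2840.45
ΣP(Q2 2019)Q(Q2 2019) = 2.03×71 + 11.78×144 + 1.68×340 + 1.76×58 = 144.13 + 1696.32 + 571.2 + 102.08 = 2513.73
link = 2840.45/2513.73 = 1.129974
Link Q3 2019→Q4 2019:
ΣP(Q4 2019)Q(Q3 2019) = 2.79×73 + 12.48×129 + 1.64×315 + 1.96×47 = 203.67 + 1609.92 + 516.6 + 92.12 = 2422.31
ΣP(Q3 2019)Q(Q3 2019) = 2.25×73 + 13.41×129 + 1.92×315 + 1.67×47 = 164.25 + 1729.89 + 604.8 + 78.49 = 2577.43
link = 2422.31/2577.43 = 0.939816
Chained index = 100 × 1.173357 × 1.129974 × 0.939816 = 124.6068

124.61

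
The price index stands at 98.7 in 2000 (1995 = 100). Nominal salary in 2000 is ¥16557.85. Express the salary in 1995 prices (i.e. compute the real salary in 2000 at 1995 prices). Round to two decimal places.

16775.94

Real = Nominal ÷ (Index/100) = 16557.85 ÷ (98.7/100)
     = 16557.85 ÷ 0.987 = 16775.9372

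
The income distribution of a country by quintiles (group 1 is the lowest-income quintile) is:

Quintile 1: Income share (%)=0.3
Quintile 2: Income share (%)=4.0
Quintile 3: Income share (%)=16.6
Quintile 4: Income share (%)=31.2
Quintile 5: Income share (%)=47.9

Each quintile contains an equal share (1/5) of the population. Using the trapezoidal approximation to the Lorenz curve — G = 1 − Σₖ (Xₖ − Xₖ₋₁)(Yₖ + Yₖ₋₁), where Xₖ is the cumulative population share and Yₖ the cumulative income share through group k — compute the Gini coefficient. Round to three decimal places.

Cumulative income shares Yₖ: 0.0030, 0.0430, 0.2090, 0.5210, 1.0000
Σ (Xₖ−Xₖ₋₁)(Yₖ+Yₖ₋₁) = (1/5)(0.0030+0.0000) + (1/5)(0.0430+0.0030) + (1/5)(0.2090+0.0430) + (1/5)(0.5210+0.2090) + (1/5)(1.0000+0.5210)
  = 0.0006 + 0.0092 + 0.0504 + 0.1460 + 0.3042 = 0.5104
G = 1 − 0.5104 = 0.4896

0.490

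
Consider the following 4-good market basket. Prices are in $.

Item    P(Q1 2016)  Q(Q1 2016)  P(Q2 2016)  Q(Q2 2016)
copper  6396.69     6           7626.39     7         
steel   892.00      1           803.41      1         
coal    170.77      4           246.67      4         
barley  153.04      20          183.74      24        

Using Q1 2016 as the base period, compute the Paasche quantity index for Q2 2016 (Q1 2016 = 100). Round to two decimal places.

Paasche quantity index uses current-period prices as weights.
ΣP(Q2 2016)·Q(Q2 2016) = 7626.39×7 + 803.41×1 + 246.67×4 + 183.74×24 = 53384.73 + 803.41 + 986.68 + 4409.76 = 59584.58
ΣP(Q2 2016)·Q(Q1 2016) = 7626.39×6 + 803.41×1 + 246.67×4 + 183.74×20 = 45758.34 + 803.41 + 986.68 + 3674.8 = 51223.23
Index = 59584.58 / 51223.23 × 100 = 116.3234

116.32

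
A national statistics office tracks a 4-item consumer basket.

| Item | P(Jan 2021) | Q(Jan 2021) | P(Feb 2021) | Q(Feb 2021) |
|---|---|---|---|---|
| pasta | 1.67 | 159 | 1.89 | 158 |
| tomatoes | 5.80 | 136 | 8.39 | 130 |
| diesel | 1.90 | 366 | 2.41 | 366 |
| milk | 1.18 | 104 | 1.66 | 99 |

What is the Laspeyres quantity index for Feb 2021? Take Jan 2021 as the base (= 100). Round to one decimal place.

Laspeyres quantity index uses base-period prices as weights.
ΣP(Jan 2021)·Q(Feb 2021) = 1.67×158 + 5.80×130 + 1.90×366 + 1.18×99 = 263.86 + 754 + 695.4 + 116.82 = 1830.08
ΣP(Jan 2021)·Q(Jan 2021) = 1.67×159 + 5.80×136 + 1.90×366 + 1.18×104 = 265.53 + 788.8 + 695.4 + 122.72 = 1872.45
Index = 1830.08 / 1872.45 × 100 = 97.7372

97.7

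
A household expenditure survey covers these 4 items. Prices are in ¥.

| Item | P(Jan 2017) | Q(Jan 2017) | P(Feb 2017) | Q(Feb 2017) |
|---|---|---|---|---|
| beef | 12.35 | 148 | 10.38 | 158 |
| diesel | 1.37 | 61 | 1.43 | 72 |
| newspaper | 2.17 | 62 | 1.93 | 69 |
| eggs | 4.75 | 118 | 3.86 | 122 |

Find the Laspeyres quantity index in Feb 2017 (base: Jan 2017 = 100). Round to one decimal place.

Laspeyres quantity index uses base-period prices as weights.
ΣP(Jan 2017)·Q(Feb 2017) = 12.35×158 + 1.37×72 + 2.17×69 + 4.75×122 = 1951.3 + 98.64 + 149.73 + 579.5 = 2779.17
ΣP(Jan 2017)·Q(Jan 2017) = 12.35×148 + 1.37×61 + 2.17×62 + 4.75×118 = 1827.8 + 83.57 + 134.54 + 560.5 = 2606.41
Index = 2779.17 / 2606.41 × 100 = 106.6283

106.6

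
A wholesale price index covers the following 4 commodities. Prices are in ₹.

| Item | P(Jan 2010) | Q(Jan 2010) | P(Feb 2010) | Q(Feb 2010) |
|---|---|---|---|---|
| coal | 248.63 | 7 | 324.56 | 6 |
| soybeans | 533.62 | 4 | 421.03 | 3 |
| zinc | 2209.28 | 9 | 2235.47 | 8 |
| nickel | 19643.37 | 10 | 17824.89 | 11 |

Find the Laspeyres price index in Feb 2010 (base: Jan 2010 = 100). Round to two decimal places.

Laspeyres price index uses base-period quantities as weights.
ΣP(Feb 2010)·Q(Jan 2010) = 324.56×7 + 421.03×4 + 2235.47×9 + 17824.89×10 = 2271.92 + 1684.12 + 20119.23 + 178248.9 = 202324.17
ΣP(Jan 2010)·Q(Jan 2010) = 248.63×7 + 533.62×4 + 2209.28×9 + 19643.37×10 = 1740.41 + 2134.48 + 19883.52 + 196433.7 = 220192.11
Index = 202324.17 / 220192.11 × 100 = 91.8853

91.89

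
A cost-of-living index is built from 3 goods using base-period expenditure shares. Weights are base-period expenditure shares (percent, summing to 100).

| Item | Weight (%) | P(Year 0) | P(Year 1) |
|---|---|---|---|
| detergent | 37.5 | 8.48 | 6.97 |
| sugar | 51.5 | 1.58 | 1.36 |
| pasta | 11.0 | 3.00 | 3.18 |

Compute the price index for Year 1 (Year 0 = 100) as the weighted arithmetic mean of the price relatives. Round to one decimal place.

86.8

detergent: 37.5 × (6.97/8.48) = 37.5 × 0.821934 = 30.8225
sugar: 51.5 × (1.36/1.58) = 51.5 × 0.860759 = 44.3291
pasta: 11.0 × (3.18/3.00) = 11.0 × 1.060000 = 11.6600
Index = Σ wᵢ·(p₁ᵢ/p₀ᵢ) = 30.8225 + 44.3291 + 11.6600 = 86.8116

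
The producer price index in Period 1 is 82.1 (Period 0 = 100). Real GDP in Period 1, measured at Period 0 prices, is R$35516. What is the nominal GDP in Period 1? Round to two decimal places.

29158.64

Nominal = Real × (Index/100) = 35516 × (82.1/100)
        = 35516 × 0.821 = 29158.6360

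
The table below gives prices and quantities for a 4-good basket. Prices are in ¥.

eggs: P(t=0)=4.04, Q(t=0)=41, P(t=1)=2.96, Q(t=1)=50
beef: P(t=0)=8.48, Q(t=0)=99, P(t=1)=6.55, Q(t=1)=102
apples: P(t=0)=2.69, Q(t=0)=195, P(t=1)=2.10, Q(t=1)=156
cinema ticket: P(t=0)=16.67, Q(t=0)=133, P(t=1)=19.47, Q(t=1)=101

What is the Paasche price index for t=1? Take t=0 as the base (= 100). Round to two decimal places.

Paasche price index uses current-period quantities as weights.
ΣP(t=1)·Q(t=1) = 2.96×50 + 6.55×102 + 2.10×156 + 19.47×101 = 148 + 668.1 + 327.6 + 1966.47 = 3110.17
ΣP(t=0)·Q(t=1) = 4.04×50 + 8.48×102 + 2.69×156 + 16.67×101 = 202 + 864.96 + 419.64 + 1683.67 = 3170.27
Index = 3110.17 / 3170.27 × 100 = 98.1043

98.10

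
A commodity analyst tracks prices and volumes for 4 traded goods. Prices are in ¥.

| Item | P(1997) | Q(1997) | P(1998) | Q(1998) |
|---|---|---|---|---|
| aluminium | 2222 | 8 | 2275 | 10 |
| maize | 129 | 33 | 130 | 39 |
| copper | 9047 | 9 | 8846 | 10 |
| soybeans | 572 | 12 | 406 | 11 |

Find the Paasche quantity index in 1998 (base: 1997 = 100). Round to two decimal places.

112.87

Paasche quantity index uses current-period prices as weights.
ΣP(1998)·Q(1998) = 2275×10 + 130×39 + 8846×10 + 406×11 = 22750 + 5070 + 88460 + 4466 = 120746
ΣP(1998)·Q(1997) = 2275×8 + 130×33 + 8846×9 + 406×12 = 18200 + 4290 + 79614 + 4872 = 106976
Index = 120746 / 106976 × 100 = 112.8720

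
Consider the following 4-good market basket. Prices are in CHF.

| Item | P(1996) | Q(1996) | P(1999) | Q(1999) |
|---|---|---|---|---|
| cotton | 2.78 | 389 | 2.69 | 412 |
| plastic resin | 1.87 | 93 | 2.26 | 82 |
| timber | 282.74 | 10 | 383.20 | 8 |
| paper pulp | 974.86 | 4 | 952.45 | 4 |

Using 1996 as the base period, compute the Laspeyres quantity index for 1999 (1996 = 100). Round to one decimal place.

Laspeyres quantity index uses base-period prices as weights.
ΣP(1996)·Q(1999) = 2.78×412 + 1.87×82 + 282.74×8 + 974.86×4 = 1145.36 + 153.34 + 2261.92 + 3899.44 = 7460.06
ΣP(1996)·Q(1996) = 2.78×389 + 1.87×93 + 282.74×10 + 974.86×4 = 1081.42 + 173.91 + 2827.4 + 3899.44 = 7982.17
Index = 7460.06 / 7982.17 × 100 = 93.4590

93.5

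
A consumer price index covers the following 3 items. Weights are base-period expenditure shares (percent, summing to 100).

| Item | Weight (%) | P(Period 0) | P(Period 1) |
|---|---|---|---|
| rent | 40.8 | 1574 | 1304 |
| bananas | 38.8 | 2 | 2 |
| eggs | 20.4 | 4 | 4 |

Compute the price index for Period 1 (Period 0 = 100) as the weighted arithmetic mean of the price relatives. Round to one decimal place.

93.0

rent: 40.8 × (1304/1574) = 40.8 × 0.828463 = 33.8013
bananas: 38.8 × (2/2) = 38.8 × 1.000000 = 38.8000
eggs: 20.4 × (4/4) = 20.4 × 1.000000 = 20.4000
Index = Σ wᵢ·(p₁ᵢ/p₀ᵢ) = 33.8013 + 38.8000 + 20.4000 = 93.0013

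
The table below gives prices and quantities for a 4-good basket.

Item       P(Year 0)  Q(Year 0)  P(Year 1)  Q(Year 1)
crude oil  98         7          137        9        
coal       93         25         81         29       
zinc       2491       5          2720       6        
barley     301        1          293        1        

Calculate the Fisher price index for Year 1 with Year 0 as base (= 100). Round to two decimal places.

107.16

Laspeyres component (base-period weights):
ΣP(Year 1)Q(Year 0) = 137×7 + 81×25 + 2720×5 + 293×1 = 959 + 2025 + 13600 + 293 = 16877
ΣP(Year 0)Q(Year 0) = 98×7 + 93×25 + 2491×5 + 301×1 = 686 + 2325 + 12455 + 301 = 15767
L = 16877 / 15767 × 100 = 107.0400
Paasche component (current-period weights):
ΣP(Year 1)Q(Year 1) = 137×9 + 81×29 + 2720×6 + 293×1 = 1233 + 2349 + 16320 + 293 = 20195
ΣP(Year 0)Q(Year 1) = 98×9 + 93×29 + 2491×6 + 301×1 = 882 + 2697 + 14946 + 301 = 18826
P = 20195 / 18826 × 100 = 107.2719
Fisher = √(L × P) = √(107.0400 × 107.2719) = 107.1559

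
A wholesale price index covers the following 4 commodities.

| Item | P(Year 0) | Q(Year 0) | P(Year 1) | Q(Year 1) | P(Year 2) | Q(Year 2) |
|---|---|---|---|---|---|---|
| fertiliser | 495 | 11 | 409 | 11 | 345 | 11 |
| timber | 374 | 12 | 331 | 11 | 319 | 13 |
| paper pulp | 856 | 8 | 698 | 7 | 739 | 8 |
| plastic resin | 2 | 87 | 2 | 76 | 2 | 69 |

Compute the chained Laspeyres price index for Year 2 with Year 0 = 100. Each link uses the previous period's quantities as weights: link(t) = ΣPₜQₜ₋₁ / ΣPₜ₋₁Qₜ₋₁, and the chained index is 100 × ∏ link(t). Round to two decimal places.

80.43

Link Year 0→Year 1:
ΣP(Year 1)Q(Year 0) = 409×11 + 331×12 + 698×8 + 2×87 = 4499 + 3972 + 5584 + 174 = 14229
ΣP(Year 0)Q(Year 0) = 495×11 + 374×12 + 856×8 + 2×87 = 5445 + 4488 + 6848 + 174 = 16955
link = 14229/16955 = 0.839221
Link Year 1→Year 2:
ΣP(Year 2)Q(Year 1) = 345×11 + 319×11 + 739×7 + 2×76 = 3795 + 3509 + 5173 + 152 = 12629
ΣP(Year 1)Q(Year 1) = 409×11 + 331×11 + 698×7 + 2×76 = 4499 + 3641 + 4886 + 152 = 13178
link = 12629/13178 = 0.958340
Chained index = 100 × 0.839221 × 0.958340 = 80.4259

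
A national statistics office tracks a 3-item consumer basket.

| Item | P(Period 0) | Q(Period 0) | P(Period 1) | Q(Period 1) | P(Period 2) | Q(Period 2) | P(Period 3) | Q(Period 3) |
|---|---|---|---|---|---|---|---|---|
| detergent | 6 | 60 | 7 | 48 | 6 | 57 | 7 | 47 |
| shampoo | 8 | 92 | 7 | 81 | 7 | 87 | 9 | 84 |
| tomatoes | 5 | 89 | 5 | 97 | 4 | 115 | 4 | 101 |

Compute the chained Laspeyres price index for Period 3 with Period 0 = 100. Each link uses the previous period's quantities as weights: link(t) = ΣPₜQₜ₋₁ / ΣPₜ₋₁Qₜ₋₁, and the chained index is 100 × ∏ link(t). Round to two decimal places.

Link Period 0→Period 1:
ΣP(Period 1)Q(Period 0) = 7×60 + 7×92 + 5×89 = 420 + 644 + 445 = 1509
ΣP(Period 0)Q(Period 0) = 6×60 + 8×92 + 5×89 = 360 + 736 + 445 = 1541
link = 1509/1541 = 0.979234
Link Period 1→Period 2:
ΣP(Period 2)Q(Period 1) = 6×48 + 7×81 + 4×97 = 288 + 567 + 388 = 1243
ΣP(Period 1)Q(Period 1) = 7×48 + 7×81 + 5×97 = 336 + 567 + 485 = 1388
link = 1243/1388 = 0.895533
Link Period 2→Period 3:
ΣP(Period 3)Q(Period 2) = 7×57 + 9×87 + 4×115 = 399 + 783 + 460 = 1642
ΣP(Period 2)Q(Period 2) = 6×57 + 7×87 + 4×115 = 342 + 609 + 460 = 1411
link = 1642/1411 = 1.163714
Chained index = 100 × 0.979234 × 0.895533 × 1.163714 = 102.0503

102.05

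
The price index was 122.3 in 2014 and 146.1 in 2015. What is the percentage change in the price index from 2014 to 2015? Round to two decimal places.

Change = (146.1 − 122.3) / 122.3 × 100
       = 23.8 / 122.3 × 100 = 19.4603%

19.46%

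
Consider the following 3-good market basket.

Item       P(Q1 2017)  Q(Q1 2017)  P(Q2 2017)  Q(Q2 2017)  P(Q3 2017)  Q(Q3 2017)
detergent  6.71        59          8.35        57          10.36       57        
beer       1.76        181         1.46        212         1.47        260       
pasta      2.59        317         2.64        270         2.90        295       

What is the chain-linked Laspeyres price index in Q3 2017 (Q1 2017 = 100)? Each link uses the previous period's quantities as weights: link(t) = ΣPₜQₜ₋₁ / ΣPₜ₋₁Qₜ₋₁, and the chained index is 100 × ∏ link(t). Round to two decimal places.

116.74

Link Q1 2017→Q2 2017:
ΣP(Q2 2017)Q(Q1 2017) = 8.35×59 + 1.46×181 + 2.64×317 = 492.65 + 264.26 + 836.88 = 1593.79
ΣP(Q1 2017)Q(Q1 2017) = 6.71×59 + 1.76×181 + 2.59×317 = 395.89 + 318.56 + 821.03 = 1535.48
link = 1593.79/1535.48 = 1.037975
Link Q2 2017→Q3 2017:
ΣP(Q3 2017)Q(Q2 2017) = 10.36×57 + 1.47×212 + 2.90×270 = 590.52 + 311.64 + 783 = 1685.16
ΣP(Q2 2017)Q(Q2 2017) = 8.35×57 + 1.46×212 + 2.64×270 = 475.95 + 309.52 + 712.8 = 1498.27
link = 1685.16/1498.27 = 1.124737
Chained index = 100 × 1.037975 × 1.124737 = 116.7449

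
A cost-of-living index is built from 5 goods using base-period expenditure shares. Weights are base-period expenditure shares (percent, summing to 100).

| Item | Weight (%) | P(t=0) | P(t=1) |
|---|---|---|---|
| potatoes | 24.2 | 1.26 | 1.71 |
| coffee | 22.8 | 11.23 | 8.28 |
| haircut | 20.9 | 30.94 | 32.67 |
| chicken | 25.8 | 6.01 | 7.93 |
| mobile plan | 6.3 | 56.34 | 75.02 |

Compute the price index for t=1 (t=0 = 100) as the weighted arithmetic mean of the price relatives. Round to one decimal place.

potatoes: 24.2 × (1.71/1.26) = 24.2 × 1.357143 = 32.8429
coffee: 22.8 × (8.28/11.23) = 22.8 × 0.737311 = 16.8107
haircut: 20.9 × (32.67/30.94) = 20.9 × 1.055915 = 22.0686
chicken: 25.8 × (7.93/6.01) = 25.8 × 1.319468 = 34.0423
mobile plan: 6.3 × (75.02/56.34) = 6.3 × 1.331558 = 8.3888
Index = Σ wᵢ·(p₁ᵢ/p₀ᵢ) = 32.8429 + 16.8107 + 22.0686 + 34.0423 + 8.3888 = 114.1532

114.2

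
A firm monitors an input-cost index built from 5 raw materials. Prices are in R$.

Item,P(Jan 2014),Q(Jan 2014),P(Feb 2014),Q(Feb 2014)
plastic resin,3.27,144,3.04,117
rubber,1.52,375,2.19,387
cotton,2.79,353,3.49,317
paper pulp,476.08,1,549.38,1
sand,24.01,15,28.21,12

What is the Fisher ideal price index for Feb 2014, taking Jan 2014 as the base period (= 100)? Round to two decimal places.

Laspeyres component (base-period weights):
ΣP(Feb 2014)Q(Jan 2014) = 3.04×144 + 2.19×375 + 3.49×353 + 549.38×1 + 28.21×15 = 437.76 + 821.25 + 1231.97 + 549.38 + 423.15 = 3463.51
ΣP(Jan 2014)Q(Jan 2014) = 3.27×144 + 1.52×375 + 2.79×353 + 476.08×1 + 24.01×15 = 470.88 + 570 + 984.87 + 476.08 + 360.15 = 2861.98
L = 3463.51 / 2861.98 × 100 = 121.0180
Paasche component (current-period weights):
ΣP(Feb 2014)Q(Feb 2014) = 3.04×117 + 2.19×387 + 3.49×317 + 549.38×1 + 28.21×12 = 355.68 + 847.53 + 1106.33 + 549.38 + 338.52 = 3197.44
ΣP(Jan 2014)Q(Feb 2014) = 3.27×117 + 1.52×387 + 2.79×317 + 476.08×1 + 24.01×12 = 382.59 + 588.24 + 884.43 + 476.08 + 288.12 = 2619.46
P = 3197.44 / 2619.46 × 100 = 122.0649
Fisher = √(L × P) = √(121.0180 × 122.0649) = 121.5403

121.54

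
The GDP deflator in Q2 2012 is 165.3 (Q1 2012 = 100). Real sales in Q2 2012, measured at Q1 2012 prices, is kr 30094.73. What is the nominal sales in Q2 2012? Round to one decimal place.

Nominal = Real × (Index/100) = 30094.73 × (165.3/100)
        = 30094.73 × 1.653 = 49746.5887

49746.6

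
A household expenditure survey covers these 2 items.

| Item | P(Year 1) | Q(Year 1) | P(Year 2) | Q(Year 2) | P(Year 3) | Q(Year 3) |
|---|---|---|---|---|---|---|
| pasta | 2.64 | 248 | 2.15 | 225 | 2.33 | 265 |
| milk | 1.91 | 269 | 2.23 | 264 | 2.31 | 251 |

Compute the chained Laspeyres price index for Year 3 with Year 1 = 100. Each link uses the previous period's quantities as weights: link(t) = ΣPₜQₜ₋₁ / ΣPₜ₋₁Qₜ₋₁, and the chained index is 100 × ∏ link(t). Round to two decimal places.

102.54

Link Year 1→Year 2:
ΣP(Year 2)Q(Year 1) = 2.15×248 + 2.23×269 = 533.2 + 599.87 = 1133.07
ΣP(Year 1)Q(Year 1) = 2.64×248 + 1.91×269 = 654.72 + 513.79 = 1168.51
link = 1133.07/1168.51 = 0.969671
Link Year 2→Year 3:
ΣP(Year 3)Q(Year 2) = 2.33×225 + 2.31×264 = 524.25 + 609.84 = 1134.09
ΣP(Year 2)Q(Year 2) = 2.15×225 + 2.23×264 = 483.75 + 588.72 = 1072.47
link = 1134.09/1072.47 = 1.057456
Chained index = 100 × 0.969671 × 1.057456 = 102.5384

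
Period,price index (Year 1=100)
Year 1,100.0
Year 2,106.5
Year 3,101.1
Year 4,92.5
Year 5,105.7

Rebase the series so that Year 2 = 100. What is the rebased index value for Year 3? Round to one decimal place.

Rebased(Year 3) = 101.1 / 106.5 × 100 = 94.9296

94.9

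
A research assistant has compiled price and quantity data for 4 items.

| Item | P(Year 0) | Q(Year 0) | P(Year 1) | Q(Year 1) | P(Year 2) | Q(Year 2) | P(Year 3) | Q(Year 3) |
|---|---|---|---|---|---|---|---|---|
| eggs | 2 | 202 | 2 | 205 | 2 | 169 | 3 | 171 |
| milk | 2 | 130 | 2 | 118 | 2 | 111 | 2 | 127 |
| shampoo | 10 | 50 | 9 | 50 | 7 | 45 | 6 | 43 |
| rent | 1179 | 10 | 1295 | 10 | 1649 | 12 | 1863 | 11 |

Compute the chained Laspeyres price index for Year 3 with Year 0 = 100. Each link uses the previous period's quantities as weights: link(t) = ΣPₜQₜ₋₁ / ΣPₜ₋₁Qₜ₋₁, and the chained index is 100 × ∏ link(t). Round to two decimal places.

152.77

Link Year 0→Year 1:
ΣP(Year 1)Q(Year 0) = 2×202 + 2×130 + 9×50 + 1295×10 = 404 + 260 + 450 + 12950 = 14064
ΣP(Year 0)Q(Year 0) = 2×202 + 2×130 + 10×50 + 1179×10 = 404 + 260 + 500 + 11790 = 12954
link = 14064/12954 = 1.085688
Link Year 1→Year 2:
ΣP(Year 2)Q(Year 1) = 2×205 + 2×118 + 7×50 + 1649×10 = 410 + 236 + 350 + 16490 = 17486
ΣP(Year 1)Q(Year 1) = 2×205 + 2×118 + 9×50 + 1295×10 = 410 + 236 + 450 + 12950 = 14046
link = 17486/14046 = 1.244910
Link Year 2→Year 3:
ΣP(Year 3)Q(Year 2) = 3×169 + 2×111 + 6×45 + 1863×12 = 507 + 222 + 270 + 22356 = 23355
ΣP(Year 2)Q(Year 2) = 2×169 + 2×111 + 7×45 + 1649×12 = 338 + 222 + 315 + 19788 = 20663
link = 23355/20663 = 1.130281
Chained index = 100 × 1.085688 × 1.244910 × 1.130281 = 152.7669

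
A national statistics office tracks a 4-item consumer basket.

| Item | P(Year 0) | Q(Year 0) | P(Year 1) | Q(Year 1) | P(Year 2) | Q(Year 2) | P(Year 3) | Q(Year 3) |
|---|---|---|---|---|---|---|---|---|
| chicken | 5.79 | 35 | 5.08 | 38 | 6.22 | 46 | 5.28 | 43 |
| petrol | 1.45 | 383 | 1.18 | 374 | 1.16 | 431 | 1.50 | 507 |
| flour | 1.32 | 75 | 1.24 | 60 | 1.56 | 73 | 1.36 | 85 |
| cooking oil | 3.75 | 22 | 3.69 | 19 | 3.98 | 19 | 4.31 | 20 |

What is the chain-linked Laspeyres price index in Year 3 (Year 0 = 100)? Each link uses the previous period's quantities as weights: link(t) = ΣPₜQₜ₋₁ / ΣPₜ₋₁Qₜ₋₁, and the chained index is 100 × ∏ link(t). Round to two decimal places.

101.20

Link Year 0→Year 1:
ΣP(Year 1)Q(Year 0) = 5.08×35 + 1.18×383 + 1.24×75 + 3.69×22 = 177.8 + 451.94 + 93 + 81.18 = 803.92
ΣP(Year 0)Q(Year 0) = 5.79×35 + 1.45×383 + 1.32×75 + 3.75×22 = 202.65 + 555.35 + 99 + 82.5 = 939.5
link = 803.92/939.5 = 0.855689
Link Year 1→Year 2:
ΣP(Year 2)Q(Year 1) = 6.22×38 + 1.16×374 + 1.56×60 + 3.98×19 = 236.36 + 433.84 + 93.6 + 75.62 = 839.42
ΣP(Year 1)Q(Year 1) = 5.08×38 + 1.18×374 + 1.24×60 + 3.69×19 = 193.04 + 441.32 + 74.4 + 70.11 = 778.87
link = 839.42/778.87 = 1.077741
Link Year 2→Year 3:
ΣP(Year 3)Q(Year 2) = 5.28×46 + 1.50×431 + 1.36×73 + 4.31×19 = 242.88 + 646.5 + 99.28 + 81.89 = 1070.55
ΣP(Year 2)Q(Year 2) = 6.22×46 + 1.16×431 + 1.56×73 + 3.98×19 = 286.12 + 499.96 + 113.88 + 75.62 = 975.58
link = 1070.55/975.58 = 1.097347
Chained index = 100 × 0.855689 × 1.077741 × 1.097347 = 101.1986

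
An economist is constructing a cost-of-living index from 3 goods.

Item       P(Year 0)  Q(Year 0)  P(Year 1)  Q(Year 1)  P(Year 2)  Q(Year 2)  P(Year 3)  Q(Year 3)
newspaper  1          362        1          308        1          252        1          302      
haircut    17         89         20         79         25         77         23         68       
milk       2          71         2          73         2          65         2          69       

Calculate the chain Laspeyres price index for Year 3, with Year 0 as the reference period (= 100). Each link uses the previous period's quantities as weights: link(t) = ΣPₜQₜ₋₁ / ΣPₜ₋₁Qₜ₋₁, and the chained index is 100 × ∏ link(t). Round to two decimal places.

126.20

Link Year 0→Year 1:
ΣP(Year 1)Q(Year 0) = 1×362 + 20×89 + 2×71 = 362 + 1780 + 142 = 2284
ΣP(Year 0)Q(Year 0) = 1×362 + 17×89 + 2×71 = 362 + 1513 + 142 = 2017
link = 2284/2017 = 1.132375
Link Year 1→Year 2:
ΣP(Year 2)Q(Year 1) = 1×308 + 25×79 + 2×73 = 308 + 1975 + 146 = 2429
ΣP(Year 1)Q(Year 1) = 1×308 + 20×79 + 2×73 = 308 + 1580 + 146 = 2034
link = 2429/2034 = 1.194199
Link Year 2→Year 3:
ΣP(Year 3)Q(Year 2) = 1×252 + 23×77 + 2×65 = 252 + 1771 + 130 = 2153
ΣP(Year 2)Q(Year 2) = 1×252 + 25×77 + 2×65 = 252 + 1925 + 130 = 2307
link = 2153/2307 = 0.933247
Chained index = 100 × 1.132375 × 1.194199 × 0.933247 = 126.2011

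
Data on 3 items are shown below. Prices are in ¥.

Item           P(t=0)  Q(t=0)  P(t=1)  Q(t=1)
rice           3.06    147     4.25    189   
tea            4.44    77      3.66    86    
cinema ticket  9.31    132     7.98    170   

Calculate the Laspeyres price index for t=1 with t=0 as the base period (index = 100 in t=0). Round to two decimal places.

Laspeyres price index uses base-period quantities as weights.
ΣP(t=1)·Q(t=0) = 4.25×147 + 3.66×77 + 7.98×132 = 624.75 + 281.82 + 1053.36 = 1959.93
ΣP(t=0)·Q(t=0) = 3.06×147 + 4.44×77 + 9.31×132 = 449.82 + 341.88 + 1228.92 = 2020.62
Index = 1959.93 / 2020.62 × 100 = 96.9965

97.00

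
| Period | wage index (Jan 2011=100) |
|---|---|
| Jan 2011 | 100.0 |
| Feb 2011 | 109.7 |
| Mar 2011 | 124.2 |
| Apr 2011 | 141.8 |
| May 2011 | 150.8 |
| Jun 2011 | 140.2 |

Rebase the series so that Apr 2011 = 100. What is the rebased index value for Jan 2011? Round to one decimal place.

Rebased(Jan 2011) = 100.0 / 141.8 × 100 = 70.5219

70.5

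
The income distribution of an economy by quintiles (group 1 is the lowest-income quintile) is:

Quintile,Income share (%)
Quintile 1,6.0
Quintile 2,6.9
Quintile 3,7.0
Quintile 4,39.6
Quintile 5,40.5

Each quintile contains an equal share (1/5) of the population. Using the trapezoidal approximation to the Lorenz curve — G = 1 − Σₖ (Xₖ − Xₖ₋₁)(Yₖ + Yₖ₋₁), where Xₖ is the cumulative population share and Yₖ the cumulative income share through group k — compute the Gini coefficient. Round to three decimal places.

Cumulative income shares Yₖ: 0.0600, 0.1290, 0.1990, 0.5950, 1.0000
Σ (Xₖ−Xₖ₋₁)(Yₖ+Yₖ₋₁) = (1/5)(0.0600+0.0000) + (1/5)(0.1290+0.0600) + (1/5)(0.1990+0.1290) + (1/5)(0.5950+0.1990) + (1/5)(1.0000+0.5950)
  = 0.0120 + 0.0378 + 0.0656 + 0.1588 + 0.3190 = 0.5932
G = 1 − 0.5932 = 0.4068

0.407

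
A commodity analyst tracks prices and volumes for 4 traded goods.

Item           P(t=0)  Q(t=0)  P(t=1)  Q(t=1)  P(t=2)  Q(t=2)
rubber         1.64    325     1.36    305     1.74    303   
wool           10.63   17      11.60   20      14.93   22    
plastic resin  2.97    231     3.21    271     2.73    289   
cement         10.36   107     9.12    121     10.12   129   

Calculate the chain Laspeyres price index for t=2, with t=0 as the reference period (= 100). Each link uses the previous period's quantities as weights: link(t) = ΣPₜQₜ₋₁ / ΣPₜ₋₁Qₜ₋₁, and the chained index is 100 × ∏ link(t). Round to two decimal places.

Link t=0→t=1:
ΣP(t=1)Q(t=0) = 1.36×325 + 11.60×17 + 3.21×231 + 9.12×107 = 442 + 197.2 + 741.51 + 975.84 = 2356.55
ΣP(t=0)Q(t=0) = 1.64×325 + 10.63×17 + 2.97×231 + 10.36×107 = 533 + 180.71 + 686.07 + 1108.52 = 2508.3
link = 2356.55/2508.3 = 0.939501
Link t=1→t=2:
ΣP(t=2)Q(t=1) = 1.74×305 + 14.93×20 + 2.73×271 + 10.12×121 = 530.7 + 298.6 + 739.83 + 1224.52 = 2793.65
ΣP(t=1)Q(t=1) = 1.36×305 + 11.60×20 + 3.21×271 + 9.12×121 = 414.8 + 232 + 869.91 + 1103.52 = 2620.23
link = 2793.65/2620.23 = 1.066185
Chained index = 100 × 0.939501 × 1.066185 = 100.1682

100.17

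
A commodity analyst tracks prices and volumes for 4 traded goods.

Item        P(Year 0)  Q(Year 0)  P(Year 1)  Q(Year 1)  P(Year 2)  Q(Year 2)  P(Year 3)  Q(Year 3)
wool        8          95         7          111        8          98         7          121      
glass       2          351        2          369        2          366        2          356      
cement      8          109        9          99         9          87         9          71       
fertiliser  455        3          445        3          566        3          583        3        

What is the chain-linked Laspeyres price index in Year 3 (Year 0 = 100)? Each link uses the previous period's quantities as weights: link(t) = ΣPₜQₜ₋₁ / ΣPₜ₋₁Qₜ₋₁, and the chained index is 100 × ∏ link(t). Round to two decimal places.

Link Year 0→Year 1:
ΣP(Year 1)Q(Year 0) = 7×95 + 2×351 + 9×109 + 445×3 = 665 + 702 + 981 + 1335 = 3683
ΣP(Year 0)Q(Year 0) = 8×95 + 2×351 + 8×109 + 455×3 = 760 + 702 + 872 + 1365 = 3699
link = 3683/3699 = 0.995675
Link Year 1→Year 2:
ΣP(Year 2)Q(Year 1) = 8×111 + 2×369 + 9×99 + 566×3 = 888 + 738 + 891 + 1698 = 4215
ΣP(Year 1)Q(Year 1) = 7×111 + 2×369 + 9×99 + 445×3 = 777 + 738 + 891 + 1335 = 3741
link = 4215/3741 = 1.126704
Link Year 2→Year 3:
ΣP(Year 3)Q(Year 2) = 7×98 + 2×366 + 9×87 + 583×3 = 686 + 732 + 783 + 1749 = 3950
ΣP(Year 2)Q(Year 2) = 8×98 + 2×366 + 9×87 + 566×3 = 784 + 732 + 783 + 1698 = 3997
link = 3950/3997 = 0.988241
Chained index = 100 × 0.995675 × 1.126704 × 0.988241 = 110.8639

110.86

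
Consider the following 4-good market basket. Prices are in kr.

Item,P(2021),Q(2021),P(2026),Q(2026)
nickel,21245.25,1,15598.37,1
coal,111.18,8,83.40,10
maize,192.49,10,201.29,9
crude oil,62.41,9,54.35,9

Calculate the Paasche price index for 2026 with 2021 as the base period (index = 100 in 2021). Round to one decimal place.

76.0

Paasche price index uses current-period quantities as weights.
ΣP(2026)·Q(2026) = 15598.37×1 + 83.40×10 + 201.29×9 + 54.35×9 = 15598.37 + 834 + 1811.61 + 489.15 = 18733.13
ΣP(2021)·Q(2026) = 21245.25×1 + 111.18×10 + 192.49×9 + 62.41×9 = 21245.25 + 1111.8 + 1732.41 + 561.69 = 24651.15
Index = 18733.13 / 24651.15 × 100 = 75.9929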